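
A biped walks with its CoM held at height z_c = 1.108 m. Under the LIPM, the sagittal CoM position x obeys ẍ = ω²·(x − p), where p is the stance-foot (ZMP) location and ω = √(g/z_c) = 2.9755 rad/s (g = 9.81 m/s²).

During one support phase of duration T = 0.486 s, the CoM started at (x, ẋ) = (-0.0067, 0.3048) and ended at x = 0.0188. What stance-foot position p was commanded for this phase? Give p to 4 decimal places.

p = 0.1383

ωT = 2.9755·0.486 = 1.446093; cosh(ωT) = 2.240990, sinh(ωT) = 2.005501
x(T) = p + (x₀−p)·cosh(ωT) + (ẋ₀/ω)·sinh(ωT) ⇒ p·(1 − cosh) = x(T) − x₀·cosh − (ẋ₀/ω)·sinh
numerator   = 0.0188 − (-0.0067)·2.240990 − (0.3048/2.9755)·2.005501 = -0.171622
denominator = 1 − 2.240990 = -1.240990
p = -0.171622 / -1.240990 = 0.1383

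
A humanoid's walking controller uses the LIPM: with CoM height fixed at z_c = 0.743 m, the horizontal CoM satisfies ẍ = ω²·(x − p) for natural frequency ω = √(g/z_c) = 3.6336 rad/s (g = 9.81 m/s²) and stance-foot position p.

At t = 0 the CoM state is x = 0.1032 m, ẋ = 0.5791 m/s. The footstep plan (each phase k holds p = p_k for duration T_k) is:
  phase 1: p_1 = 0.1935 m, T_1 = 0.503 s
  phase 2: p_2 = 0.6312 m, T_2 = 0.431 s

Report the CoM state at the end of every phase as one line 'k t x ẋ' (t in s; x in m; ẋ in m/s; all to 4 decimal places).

phase 1: p=0.1935, T=0.503, ωT=1.827701, cosh=3.190176, sinh=3.029394; start (x,ẋ)=(0.103200, 0.579100) → end (x,ẋ)=(0.388233, 0.853444)
phase 2: p=0.6312, T=0.431, ωT=1.566082, cosh=2.498356, sinh=2.289494; start (x,ẋ)=(0.388233, 0.853444) → end (x,ẋ)=(0.561927, 0.110936)

1 0.5030 0.3882 0.8534
2 0.9340 0.5619 0.1109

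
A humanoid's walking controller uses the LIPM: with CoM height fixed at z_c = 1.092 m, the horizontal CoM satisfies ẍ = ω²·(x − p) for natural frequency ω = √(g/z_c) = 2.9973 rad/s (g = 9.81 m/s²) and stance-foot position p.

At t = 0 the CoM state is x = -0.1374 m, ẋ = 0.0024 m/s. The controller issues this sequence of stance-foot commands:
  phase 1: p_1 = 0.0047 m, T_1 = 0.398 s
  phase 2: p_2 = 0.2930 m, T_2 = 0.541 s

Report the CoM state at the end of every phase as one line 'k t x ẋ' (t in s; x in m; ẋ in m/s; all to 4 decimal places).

phase 1: p=0.0047, T=0.398, ωT=1.192925, cosh=1.800022, sinh=1.496689; start (x,ẋ)=(-0.137400, 0.002400) → end (x,ẋ)=(-0.249885, -0.633144)
phase 2: p=0.2930, T=0.541, ωT=1.621539, cosh=2.629234, sinh=2.431640; start (x,ẋ)=(-0.249885, -0.633144) → end (x,ẋ)=(-1.648026, -5.621421)

1 0.3980 -0.2499 -0.6331
2 0.9390 -1.6480 -5.6214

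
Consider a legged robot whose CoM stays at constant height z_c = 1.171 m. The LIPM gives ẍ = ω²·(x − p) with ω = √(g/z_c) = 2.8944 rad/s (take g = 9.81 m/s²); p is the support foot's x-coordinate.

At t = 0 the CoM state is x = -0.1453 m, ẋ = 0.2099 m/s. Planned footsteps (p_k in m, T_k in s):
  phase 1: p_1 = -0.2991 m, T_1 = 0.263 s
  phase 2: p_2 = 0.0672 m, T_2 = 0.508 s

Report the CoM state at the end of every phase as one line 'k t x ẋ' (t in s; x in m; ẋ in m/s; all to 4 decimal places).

1 0.2630 -0.0379 0.6463
2 0.7710 0.2867 0.8536

phase 1: p=-0.2991, T=0.263, ωT=0.761227, cosh=1.303997, sinh=0.836905; start (x,ẋ)=(-0.145300, 0.209900) → end (x,ẋ)=(-0.037853, 0.646264)
phase 2: p=0.0672, T=0.508, ωT=1.470355, cosh=2.290312, sinh=2.060468; start (x,ẋ)=(-0.037853, 0.646264) → end (x,ẋ)=(0.286658, 0.853627)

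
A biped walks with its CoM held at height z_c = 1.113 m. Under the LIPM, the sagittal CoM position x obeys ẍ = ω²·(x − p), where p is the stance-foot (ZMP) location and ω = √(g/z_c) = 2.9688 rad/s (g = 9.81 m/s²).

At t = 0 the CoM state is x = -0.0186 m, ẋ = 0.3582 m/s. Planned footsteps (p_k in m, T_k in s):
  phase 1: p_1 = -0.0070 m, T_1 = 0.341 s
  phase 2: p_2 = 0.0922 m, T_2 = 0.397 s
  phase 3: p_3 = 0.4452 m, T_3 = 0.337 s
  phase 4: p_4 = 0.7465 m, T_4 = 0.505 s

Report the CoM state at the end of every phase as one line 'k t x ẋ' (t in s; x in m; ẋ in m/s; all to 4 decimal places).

phase 1: p=-0.0070, T=0.341, ωT=1.012361, cosh=1.557725, sinh=1.194365; start (x,ẋ)=(-0.018600, 0.358200) → end (x,ẋ)=(0.119036, 0.516846)
phase 2: p=0.0922, T=0.397, ωT=1.178614, cosh=1.778785, sinh=1.471080; start (x,ẋ)=(0.119036, 0.516846) → end (x,ẋ)=(0.396040, 1.036561)
phase 3: p=0.4452, T=0.337, ωT=1.000486, cosh=1.543651, sinh=1.175951; start (x,ẋ)=(0.396040, 1.036561) → end (x,ẋ)=(0.779899, 1.428462)
phase 4: p=0.7465, T=0.505, ωT=1.499244, cosh=2.350801, sinh=2.127502; start (x,ẋ)=(0.779899, 1.428462) → end (x,ẋ)=(1.848678, 3.568981)

1 0.3410 0.1190 0.5168
2 0.7380 0.3960 1.0366
3 1.0750 0.7799 1.4285
4 1.5800 1.8487 3.5690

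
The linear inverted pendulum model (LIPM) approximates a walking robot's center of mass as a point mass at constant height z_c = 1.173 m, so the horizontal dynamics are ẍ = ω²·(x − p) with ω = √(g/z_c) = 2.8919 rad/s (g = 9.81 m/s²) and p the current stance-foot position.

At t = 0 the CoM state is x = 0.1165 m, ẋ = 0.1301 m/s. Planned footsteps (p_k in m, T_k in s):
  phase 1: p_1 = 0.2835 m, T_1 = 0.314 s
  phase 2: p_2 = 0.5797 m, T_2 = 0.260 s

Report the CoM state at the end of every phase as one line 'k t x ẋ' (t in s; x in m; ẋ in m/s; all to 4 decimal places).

1 0.3140 0.0895 -0.3138
2 0.5740 -0.1452 -1.5760

phase 1: p=0.2835, T=0.314, ωT=0.908057, cosh=1.441403, sinh=1.038096; start (x,ẋ)=(0.116500, 0.130100) → end (x,ẋ)=(0.089487, -0.313819)
phase 2: p=0.5797, T=0.260, ωT=0.751894, cosh=1.296243, sinh=0.824770; start (x,ẋ)=(0.089487, -0.313819) → end (x,ẋ)=(-0.145236, -1.576018)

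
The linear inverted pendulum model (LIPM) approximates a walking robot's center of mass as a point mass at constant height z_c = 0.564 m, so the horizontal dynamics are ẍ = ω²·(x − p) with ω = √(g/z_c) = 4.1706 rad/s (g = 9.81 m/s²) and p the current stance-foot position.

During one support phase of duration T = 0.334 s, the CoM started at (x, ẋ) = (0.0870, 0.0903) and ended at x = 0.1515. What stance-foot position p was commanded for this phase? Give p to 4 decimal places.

ωT = 4.1706·0.334 = 1.392980; cosh(ωT) = 2.137584, sinh(ωT) = 1.889250
x(T) = p + (x₀−p)·cosh(ωT) + (ẋ₀/ω)·sinh(ωT) ⇒ p·(1 − cosh) = x(T) − x₀·cosh − (ẋ₀/ω)·sinh
numerator   = 0.1515 − (0.0870)·2.137584 − (0.0903/4.1706)·1.889250 = -0.075375
denominator = 1 − 2.137584 = -1.137584
p = -0.075375 / -1.137584 = 0.0663

p = 0.0663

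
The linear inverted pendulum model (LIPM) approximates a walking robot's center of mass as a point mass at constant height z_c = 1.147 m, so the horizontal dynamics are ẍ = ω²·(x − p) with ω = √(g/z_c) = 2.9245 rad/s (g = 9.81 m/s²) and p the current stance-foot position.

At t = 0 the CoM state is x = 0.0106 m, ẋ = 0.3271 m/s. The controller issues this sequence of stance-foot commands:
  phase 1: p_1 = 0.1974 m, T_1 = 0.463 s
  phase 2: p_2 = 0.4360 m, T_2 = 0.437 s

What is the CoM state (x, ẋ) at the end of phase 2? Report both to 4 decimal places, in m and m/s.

phase 1: p=0.1974, T=0.463, ωT=1.354044, cosh=2.065624, sinh=1.807430; start (x,ẋ)=(0.010600, 0.327100) → end (x,ẋ)=(0.013699, -0.311727)
phase 2: p=0.4360, T=0.437, ωT=1.278007, cosh=1.934035, sinh=1.655442; start (x,ẋ)=(0.013699, -0.311727) → end (x,ẋ)=(-0.557201, -2.647394)

x = -0.5572, ẋ = -2.6474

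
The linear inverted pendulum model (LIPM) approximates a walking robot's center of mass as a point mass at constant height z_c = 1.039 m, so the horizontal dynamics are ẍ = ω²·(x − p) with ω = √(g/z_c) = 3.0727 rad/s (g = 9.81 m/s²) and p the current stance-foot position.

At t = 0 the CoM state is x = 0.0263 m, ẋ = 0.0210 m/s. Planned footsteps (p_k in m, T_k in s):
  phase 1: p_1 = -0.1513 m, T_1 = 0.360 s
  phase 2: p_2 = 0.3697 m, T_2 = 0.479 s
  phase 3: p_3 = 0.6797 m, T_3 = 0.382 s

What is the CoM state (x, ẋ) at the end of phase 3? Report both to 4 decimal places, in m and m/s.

phase 1: p=-0.1513, T=0.360, ωT=1.106172, cosh=1.676794, sinh=1.345971; start (x,ẋ)=(0.026300, 0.021000) → end (x,ẋ)=(0.155697, 0.769725)
phase 2: p=0.3697, T=0.479, ωT=1.471823, cosh=2.293339, sinh=2.063833; start (x,ẋ)=(0.155697, 0.769725) → end (x,ẋ)=(0.395919, 0.408135)
phase 3: p=0.6797, T=0.382, ωT=1.173771, cosh=1.771683, sinh=1.462484; start (x,ẋ)=(0.395919, 0.408135) → end (x,ẋ)=(0.371185, -0.552165)

x = 0.3712, ẋ = -0.5522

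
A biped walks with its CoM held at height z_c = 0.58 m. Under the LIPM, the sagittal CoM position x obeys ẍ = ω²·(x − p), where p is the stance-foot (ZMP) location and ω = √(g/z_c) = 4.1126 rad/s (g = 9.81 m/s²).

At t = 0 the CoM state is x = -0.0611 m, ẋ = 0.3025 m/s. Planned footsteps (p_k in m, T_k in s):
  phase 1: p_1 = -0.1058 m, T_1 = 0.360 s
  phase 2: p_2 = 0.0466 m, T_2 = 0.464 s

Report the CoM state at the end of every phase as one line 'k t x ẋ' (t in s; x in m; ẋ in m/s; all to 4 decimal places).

phase 1: p=-0.1058, T=0.360, ωT=1.480536, cosh=2.311408, sinh=2.083893; start (x,ẋ)=(-0.061100, 0.302500) → end (x,ẋ)=(0.150800, 1.082290)
phase 2: p=0.0466, T=0.464, ωT=1.908246, cosh=3.444799, sinh=3.296458; start (x,ẋ)=(0.150800, 1.082290) → end (x,ẋ)=(1.273057, 5.140904)

1 0.3600 0.1508 1.0823
2 0.8240 1.2731 5.1409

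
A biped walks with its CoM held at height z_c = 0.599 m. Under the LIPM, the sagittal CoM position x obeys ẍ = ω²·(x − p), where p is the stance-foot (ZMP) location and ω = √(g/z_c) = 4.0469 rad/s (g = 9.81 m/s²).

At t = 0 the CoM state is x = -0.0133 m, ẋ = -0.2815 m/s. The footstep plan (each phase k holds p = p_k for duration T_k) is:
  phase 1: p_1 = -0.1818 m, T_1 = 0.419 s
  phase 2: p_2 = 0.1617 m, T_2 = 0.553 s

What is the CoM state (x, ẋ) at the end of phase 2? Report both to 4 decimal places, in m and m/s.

phase 1: p=-0.1818, T=0.419, ωT=1.695651, cosh=2.816837, sinh=2.633357; start (x,ẋ)=(-0.013300, -0.281500) → end (x,ẋ)=(0.109662, 1.002754)
phase 2: p=0.1617, T=0.553, ωT=2.237936, cosh=4.740320, sinh=4.633641; start (x,ẋ)=(0.109662, 1.002754) → end (x,ẋ)=(1.063162, 3.777565)

x = 1.0632, ẋ = 3.7776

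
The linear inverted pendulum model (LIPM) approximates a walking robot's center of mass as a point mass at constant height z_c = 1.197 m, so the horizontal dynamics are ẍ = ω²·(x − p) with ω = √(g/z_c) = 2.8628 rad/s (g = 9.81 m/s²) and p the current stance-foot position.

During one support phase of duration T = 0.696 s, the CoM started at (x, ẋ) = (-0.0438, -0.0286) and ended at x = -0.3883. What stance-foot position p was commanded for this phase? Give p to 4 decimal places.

ωT = 2.8628·0.696 = 1.992509; cosh(ωT) = 3.735131, sinh(ωT) = 3.598779
x(T) = p + (x₀−p)·cosh(ωT) + (ẋ₀/ω)·sinh(ωT) ⇒ p·(1 − cosh) = x(T) − x₀·cosh − (ẋ₀/ω)·sinh
numerator   = -0.3883 − (-0.0438)·3.735131 − (-0.0286/2.8628)·3.598779 = -0.188749
denominator = 1 − 3.735131 = -2.735131
p = -0.188749 / -2.735131 = 0.0690

p = 0.0690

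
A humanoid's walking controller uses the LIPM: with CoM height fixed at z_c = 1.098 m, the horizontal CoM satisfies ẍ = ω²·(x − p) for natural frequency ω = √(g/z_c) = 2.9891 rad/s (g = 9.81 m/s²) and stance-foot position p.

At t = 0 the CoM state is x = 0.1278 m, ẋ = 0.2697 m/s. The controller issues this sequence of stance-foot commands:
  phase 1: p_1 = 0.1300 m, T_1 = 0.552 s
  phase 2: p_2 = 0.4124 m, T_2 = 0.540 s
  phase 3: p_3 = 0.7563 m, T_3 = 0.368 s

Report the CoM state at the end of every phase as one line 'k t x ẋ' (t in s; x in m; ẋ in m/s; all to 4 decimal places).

1 0.5520 0.3503 0.7116
2 1.0920 0.8245 1.4103
3 1.4600 1.5002 2.6252

phase 1: p=0.1300, T=0.552, ωT=1.649983, cosh=2.699473, sinh=2.507420; start (x,ẋ)=(0.127800, 0.269700) → end (x,ẋ)=(0.350300, 0.711559)
phase 2: p=0.4124, T=0.540, ωT=1.614114, cosh=2.611251, sinh=2.412184; start (x,ẋ)=(0.350300, 0.711559) → end (x,ẋ)=(0.824465, 1.410303)
phase 3: p=0.7563, T=0.368, ωT=1.099989, cosh=1.668504, sinh=1.335629; start (x,ẋ)=(0.824465, 1.410303) → end (x,ẋ)=(1.500204, 2.625234)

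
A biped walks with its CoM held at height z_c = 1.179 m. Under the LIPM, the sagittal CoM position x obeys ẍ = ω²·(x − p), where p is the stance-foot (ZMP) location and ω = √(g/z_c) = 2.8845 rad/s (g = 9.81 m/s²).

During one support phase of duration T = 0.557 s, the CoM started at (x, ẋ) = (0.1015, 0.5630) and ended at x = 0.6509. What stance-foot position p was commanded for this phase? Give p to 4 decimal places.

ωT = 2.8845·0.557 = 1.606667; cosh(ωT) = 2.593359, sinh(ωT) = 2.392804
x(T) = p + (x₀−p)·cosh(ωT) + (ẋ₀/ω)·sinh(ωT) ⇒ p·(1 − cosh) = x(T) − x₀·cosh − (ẋ₀/ω)·sinh
numerator   = 0.6509 − (0.1015)·2.593359 − (0.5630/2.8845)·2.392804 = -0.079356
denominator = 1 − 2.593359 = -1.593359
p = -0.079356 / -1.593359 = 0.0498

p = 0.0498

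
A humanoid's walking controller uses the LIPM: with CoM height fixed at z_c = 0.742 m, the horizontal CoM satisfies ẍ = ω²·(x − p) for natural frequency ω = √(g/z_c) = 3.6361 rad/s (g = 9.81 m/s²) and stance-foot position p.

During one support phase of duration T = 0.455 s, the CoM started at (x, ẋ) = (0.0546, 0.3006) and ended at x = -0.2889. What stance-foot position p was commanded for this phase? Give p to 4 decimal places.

ωT = 3.6361·0.455 = 1.654426; cosh(ωT) = 2.710638, sinh(ωT) = 2.519436
x(T) = p + (x₀−p)·cosh(ωT) + (ẋ₀/ω)·sinh(ωT) ⇒ p·(1 − cosh) = x(T) − x₀·cosh − (ẋ₀/ω)·sinh
numerator   = -0.2889 − (0.0546)·2.710638 − (0.3006/3.6361)·2.519436 = -0.645185
denominator = 1 − 2.710638 = -1.710638
p = -0.645185 / -1.710638 = 0.3772

p = 0.3772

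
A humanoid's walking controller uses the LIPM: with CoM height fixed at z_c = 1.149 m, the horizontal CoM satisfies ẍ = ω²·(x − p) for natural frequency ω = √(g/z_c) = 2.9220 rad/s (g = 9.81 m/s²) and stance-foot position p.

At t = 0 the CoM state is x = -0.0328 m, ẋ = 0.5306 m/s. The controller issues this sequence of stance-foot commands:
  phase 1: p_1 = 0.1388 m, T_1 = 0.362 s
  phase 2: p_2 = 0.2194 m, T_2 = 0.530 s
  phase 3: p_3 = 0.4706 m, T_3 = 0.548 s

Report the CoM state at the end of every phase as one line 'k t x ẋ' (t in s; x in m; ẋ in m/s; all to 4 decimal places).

1 0.3620 0.0919 0.2212
2 0.8920 0.0759 -0.2932
3 1.4400 -0.7867 -3.5005

phase 1: p=0.1388, T=0.362, ωT=1.057764, cosh=1.613578, sinh=1.266346; start (x,ẋ)=(-0.032800, 0.530600) → end (x,ẋ)=(0.091863, 0.221199)
phase 2: p=0.2194, T=0.530, ωT=1.548660, cosh=2.458847, sinh=2.246314; start (x,ẋ)=(0.091863, 0.221199) → end (x,ẋ)=(0.075856, -0.293222)
phase 3: p=0.4706, T=0.548, ωT=1.601256, cosh=2.580450, sinh=2.378807; start (x,ẋ)=(0.075856, -0.293222) → end (x,ẋ)=(-0.786731, -3.500463)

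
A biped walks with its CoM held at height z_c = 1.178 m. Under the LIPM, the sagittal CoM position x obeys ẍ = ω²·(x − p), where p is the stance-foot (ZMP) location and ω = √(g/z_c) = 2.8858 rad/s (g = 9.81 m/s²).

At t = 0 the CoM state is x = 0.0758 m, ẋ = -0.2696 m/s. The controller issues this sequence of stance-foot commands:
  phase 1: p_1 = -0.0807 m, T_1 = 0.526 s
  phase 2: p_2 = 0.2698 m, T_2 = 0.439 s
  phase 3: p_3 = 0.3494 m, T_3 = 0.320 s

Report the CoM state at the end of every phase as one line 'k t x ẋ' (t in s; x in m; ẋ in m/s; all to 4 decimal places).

1 0.5260 0.0906 0.3362
2 0.9650 0.1169 -0.2009
3 1.2850 -0.0633 -1.0044

phase 1: p=-0.0807, T=0.526, ωT=1.517931, cosh=2.390970, sinh=2.171805; start (x,ẋ)=(0.075800, -0.269600) → end (x,ẋ)=(0.090590, 0.336242)
phase 2: p=0.2698, T=0.439, ωT=1.266866, cosh=1.915712, sinh=1.633999; start (x,ẋ)=(0.090590, 0.336242) → end (x,ẋ)=(0.116873, -0.200902)
phase 3: p=0.3494, T=0.320, ωT=0.923456, cosh=1.457561, sinh=1.060417; start (x,ẋ)=(0.116873, -0.200902) → end (x,ẋ)=(-0.063346, -1.004395)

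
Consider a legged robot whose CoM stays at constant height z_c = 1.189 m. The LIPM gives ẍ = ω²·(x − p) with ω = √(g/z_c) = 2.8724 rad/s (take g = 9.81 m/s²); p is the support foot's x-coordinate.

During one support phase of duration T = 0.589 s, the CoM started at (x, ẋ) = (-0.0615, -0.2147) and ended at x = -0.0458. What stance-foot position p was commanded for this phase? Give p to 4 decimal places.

p = -0.1787

ωT = 2.8724·0.589 = 1.691844; cosh(ωT) = 2.806830, sinh(ωT) = 2.622651
x(T) = p + (x₀−p)·cosh(ωT) + (ẋ₀/ω)·sinh(ωT) ⇒ p·(1 − cosh) = x(T) − x₀·cosh − (ẋ₀/ω)·sinh
numerator   = -0.0458 − (-0.0615)·2.806830 − (-0.2147/2.8724)·2.622651 = 0.322852
denominator = 1 − 2.806830 = -1.806830
p = 0.322852 / -1.806830 = -0.1787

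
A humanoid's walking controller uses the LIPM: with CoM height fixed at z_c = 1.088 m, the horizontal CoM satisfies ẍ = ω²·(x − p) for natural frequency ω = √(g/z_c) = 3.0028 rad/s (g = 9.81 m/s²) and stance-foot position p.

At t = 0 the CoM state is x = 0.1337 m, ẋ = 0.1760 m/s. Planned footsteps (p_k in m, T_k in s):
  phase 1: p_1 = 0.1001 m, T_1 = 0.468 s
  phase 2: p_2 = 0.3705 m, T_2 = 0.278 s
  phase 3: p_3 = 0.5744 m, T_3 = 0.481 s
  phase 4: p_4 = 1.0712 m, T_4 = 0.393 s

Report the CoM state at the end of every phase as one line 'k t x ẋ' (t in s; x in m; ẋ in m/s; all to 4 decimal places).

phase 1: p=0.1001, T=0.468, ωT=1.405310, cosh=2.161041, sinh=1.915751; start (x,ẋ)=(0.133700, 0.176000) → end (x,ẋ)=(0.284997, 0.573631)
phase 2: p=0.3705, T=0.278, ωT=0.834778, cosh=1.369137, sinh=0.935166; start (x,ẋ)=(0.284997, 0.573631) → end (x,ẋ)=(0.432081, 0.545277)
phase 3: p=0.5744, T=0.481, ωT=1.444347, cosh=2.237491, sinh=2.001591; start (x,ẋ)=(0.432081, 0.545277) → end (x,ẋ)=(0.619431, 0.364663)
phase 4: p=1.0712, T=0.393, ωT=1.180100, cosh=1.780974, sinh=1.473727; start (x,ẋ)=(0.619431, 0.364663) → end (x,ẋ)=(0.445582, -1.349760)

1 0.4680 0.2850 0.5736
2 0.7460 0.4321 0.5453
3 1.2270 0.6194 0.3647
4 1.6200 0.4456 -1.3498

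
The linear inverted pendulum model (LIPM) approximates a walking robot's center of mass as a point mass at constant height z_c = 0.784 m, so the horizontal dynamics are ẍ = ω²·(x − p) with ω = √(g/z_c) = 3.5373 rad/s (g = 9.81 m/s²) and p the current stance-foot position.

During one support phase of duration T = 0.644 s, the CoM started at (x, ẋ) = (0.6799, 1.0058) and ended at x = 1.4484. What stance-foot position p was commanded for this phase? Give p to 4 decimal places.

p = 0.8336

ωT = 3.5373·0.644 = 2.278021; cosh(ωT) = 4.929920, sinh(ωT) = 4.827433
x(T) = p + (x₀−p)·cosh(ωT) + (ẋ₀/ω)·sinh(ωT) ⇒ p·(1 − cosh) = x(T) − x₀·cosh − (ẋ₀/ω)·sinh
numerator   = 1.4484 − (0.6799)·4.929920 − (1.0058/3.5373)·4.827433 = -3.276091
denominator = 1 − 4.929920 = -3.929920
p = -3.276091 / -3.929920 = 0.8336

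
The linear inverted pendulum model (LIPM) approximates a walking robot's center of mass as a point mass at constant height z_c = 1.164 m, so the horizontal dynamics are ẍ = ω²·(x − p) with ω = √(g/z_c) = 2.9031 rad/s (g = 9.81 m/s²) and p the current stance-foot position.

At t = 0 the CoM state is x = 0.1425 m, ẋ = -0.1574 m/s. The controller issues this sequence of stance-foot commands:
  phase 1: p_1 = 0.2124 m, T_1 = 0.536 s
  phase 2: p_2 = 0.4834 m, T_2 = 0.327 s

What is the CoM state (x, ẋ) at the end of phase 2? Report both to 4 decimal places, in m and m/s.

phase 1: p=0.2124, T=0.536, ωT=1.556062, cosh=2.475541, sinh=2.264575; start (x,ẋ)=(0.142500, -0.157400) → end (x,ẋ)=(-0.083421, -0.849193)
phase 2: p=0.4834, T=0.327, ωT=0.949314, cosh=1.485471, sinh=1.098465; start (x,ẋ)=(-0.083421, -0.849193) → end (x,ẋ)=(-0.679911, -3.069016)

x = -0.6799, ẋ = -3.0690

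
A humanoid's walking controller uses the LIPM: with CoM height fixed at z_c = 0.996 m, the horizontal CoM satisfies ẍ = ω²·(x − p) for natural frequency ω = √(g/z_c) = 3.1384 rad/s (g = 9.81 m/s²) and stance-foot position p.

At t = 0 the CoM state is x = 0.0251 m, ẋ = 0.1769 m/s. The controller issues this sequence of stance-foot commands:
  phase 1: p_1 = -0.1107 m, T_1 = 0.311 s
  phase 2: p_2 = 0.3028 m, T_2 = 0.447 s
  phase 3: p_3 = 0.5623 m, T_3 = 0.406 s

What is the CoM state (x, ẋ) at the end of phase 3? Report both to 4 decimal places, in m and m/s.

x = 0.7505, ẋ = 0.9012

phase 1: p=-0.1107, T=0.311, ωT=0.976042, cosh=1.515366, sinh=1.138566; start (x,ẋ)=(0.025100, 0.176900) → end (x,ẋ)=(0.159263, 0.753319)
phase 2: p=0.3028, T=0.447, ωT=1.402865, cosh=2.156363, sinh=1.910471; start (x,ẋ)=(0.159263, 0.753319) → end (x,ẋ)=(0.451859, 0.763810)
phase 3: p=0.5623, T=0.406, ωT=1.274190, cosh=1.927731, sinh=1.648074; start (x,ẋ)=(0.451859, 0.763810) → end (x,ẋ)=(0.750500, 0.901185)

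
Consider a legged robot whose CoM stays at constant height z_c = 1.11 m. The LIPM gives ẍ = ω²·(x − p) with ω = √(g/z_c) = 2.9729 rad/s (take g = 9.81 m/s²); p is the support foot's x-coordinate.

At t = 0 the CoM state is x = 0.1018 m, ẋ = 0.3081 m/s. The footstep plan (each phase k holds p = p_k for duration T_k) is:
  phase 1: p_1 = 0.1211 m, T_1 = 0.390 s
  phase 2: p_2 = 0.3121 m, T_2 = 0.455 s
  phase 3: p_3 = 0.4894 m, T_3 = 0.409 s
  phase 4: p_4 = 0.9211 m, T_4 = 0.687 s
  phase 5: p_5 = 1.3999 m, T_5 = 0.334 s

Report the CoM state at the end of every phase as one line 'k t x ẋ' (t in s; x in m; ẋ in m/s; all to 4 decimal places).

1 0.3900 0.2363 0.4570
2 0.8450 0.4330 0.5359
3 1.2540 0.6633 0.7255
4 1.9410 0.8355 -0.0608
5 2.2750 0.5099 -2.0469

phase 1: p=0.1211, T=0.390, ωT=1.159431, cosh=1.750892, sinh=1.437227; start (x,ẋ)=(0.101800, 0.308100) → end (x,ẋ)=(0.236257, 0.456986)
phase 2: p=0.3121, T=0.455, ωT=1.352670, cosh=2.063143, sinh=1.804594; start (x,ẋ)=(0.236257, 0.456986) → end (x,ẋ)=(0.433021, 0.535936)
phase 3: p=0.4894, T=0.409, ωT=1.215916, cosh=1.834911, sinh=1.538472; start (x,ẋ)=(0.433021, 0.535936) → end (x,ẋ)=(0.663296, 0.725535)
phase 4: p=0.9211, T=0.687, ωT=2.042382, cosh=3.919336, sinh=3.789617; start (x,ẋ)=(0.663296, 0.725535) → end (x,ẋ)=(0.835535, -0.060840)
phase 5: p=1.3999, T=0.334, ωT=0.992949, cosh=1.534832, sinh=1.164349; start (x,ẋ)=(0.835535, -0.060840) → end (x,ẋ)=(0.509866, -2.046925)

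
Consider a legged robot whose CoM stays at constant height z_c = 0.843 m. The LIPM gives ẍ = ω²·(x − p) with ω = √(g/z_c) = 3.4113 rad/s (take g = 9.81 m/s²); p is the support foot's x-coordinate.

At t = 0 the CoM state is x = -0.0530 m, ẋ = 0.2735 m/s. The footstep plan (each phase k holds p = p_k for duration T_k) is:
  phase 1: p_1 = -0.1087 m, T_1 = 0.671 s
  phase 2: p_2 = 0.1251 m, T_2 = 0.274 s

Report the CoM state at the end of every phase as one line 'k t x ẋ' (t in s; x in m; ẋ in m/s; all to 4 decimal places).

1 0.6710 0.5603 2.2905
2 0.9450 1.4876 4.9646

phase 1: p=-0.1087, T=0.671, ωT=2.288982, cosh=4.983131, sinh=4.881762; start (x,ẋ)=(-0.053000, 0.273500) → end (x,ẋ)=(0.560254, 2.290467)
phase 2: p=0.1251, T=0.274, ωT=0.934696, cosh=1.469572, sinh=1.076867; start (x,ẋ)=(0.560254, 2.290467) → end (x,ẋ)=(1.487637, 4.964554)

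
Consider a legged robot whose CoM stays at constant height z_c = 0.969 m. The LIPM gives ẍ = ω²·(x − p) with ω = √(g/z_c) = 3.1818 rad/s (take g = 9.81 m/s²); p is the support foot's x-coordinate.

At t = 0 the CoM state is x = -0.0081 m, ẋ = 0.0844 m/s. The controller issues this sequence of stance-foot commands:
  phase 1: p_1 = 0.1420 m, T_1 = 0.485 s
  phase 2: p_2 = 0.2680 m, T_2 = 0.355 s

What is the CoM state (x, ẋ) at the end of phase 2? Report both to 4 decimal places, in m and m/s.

x = -0.8480, ẋ = -3.3826

phase 1: p=0.1420, T=0.485, ωT=1.543173, cosh=2.446558, sinh=2.232856; start (x,ẋ)=(-0.008100, 0.084400) → end (x,ẋ)=(-0.166000, -0.859896)
phase 2: p=0.2680, T=0.355, ωT=1.129539, cosh=1.708706, sinh=1.385524; start (x,ẋ)=(-0.166000, -0.859896) → end (x,ẋ)=(-0.848023, -3.382581)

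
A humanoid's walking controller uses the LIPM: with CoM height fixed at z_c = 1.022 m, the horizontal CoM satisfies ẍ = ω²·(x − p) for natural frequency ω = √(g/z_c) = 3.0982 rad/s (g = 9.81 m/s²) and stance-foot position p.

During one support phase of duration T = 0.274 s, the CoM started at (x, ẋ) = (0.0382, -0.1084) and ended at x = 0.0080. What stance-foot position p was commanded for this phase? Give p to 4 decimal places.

ωT = 3.0982·0.274 = 0.848907; cosh(ωT) = 1.382486, sinh(ωT) = 0.954604
x(T) = p + (x₀−p)·cosh(ωT) + (ẋ₀/ω)·sinh(ωT) ⇒ p·(1 − cosh) = x(T) − x₀·cosh − (ẋ₀/ω)·sinh
numerator   = 0.0080 − (0.0382)·1.382486 − (-0.1084/3.0982)·0.954604 = -0.011411
denominator = 1 − 1.382486 = -0.382486
p = -0.011411 / -0.382486 = 0.0298

p = 0.0298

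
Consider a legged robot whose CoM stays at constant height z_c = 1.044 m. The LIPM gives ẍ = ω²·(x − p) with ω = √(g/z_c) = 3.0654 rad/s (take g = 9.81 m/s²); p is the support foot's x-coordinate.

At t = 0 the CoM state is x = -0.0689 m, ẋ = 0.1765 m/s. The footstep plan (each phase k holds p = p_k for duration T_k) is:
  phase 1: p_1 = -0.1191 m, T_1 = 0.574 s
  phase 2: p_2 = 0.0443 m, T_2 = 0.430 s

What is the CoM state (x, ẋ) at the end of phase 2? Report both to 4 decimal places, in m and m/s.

x = 0.8868, ẋ = 2.7177

phase 1: p=-0.1191, T=0.574, ωT=1.759540, cosh=2.990943, sinh=2.818819; start (x,ẋ)=(-0.068900, 0.176500) → end (x,ẋ)=(0.193348, 0.961670)
phase 2: p=0.0443, T=0.430, ωT=1.318122, cosh=2.002018, sinh=1.734380; start (x,ẋ)=(0.193348, 0.961670) → end (x,ẋ)=(0.886802, 2.717702)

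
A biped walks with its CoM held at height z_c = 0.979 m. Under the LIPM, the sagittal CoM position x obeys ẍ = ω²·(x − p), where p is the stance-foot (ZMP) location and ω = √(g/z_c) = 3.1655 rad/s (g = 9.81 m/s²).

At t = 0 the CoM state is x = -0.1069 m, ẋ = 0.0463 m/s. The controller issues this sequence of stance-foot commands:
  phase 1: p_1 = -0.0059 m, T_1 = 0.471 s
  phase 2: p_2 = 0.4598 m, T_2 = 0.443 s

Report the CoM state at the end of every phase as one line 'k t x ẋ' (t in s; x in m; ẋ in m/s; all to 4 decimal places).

phase 1: p=-0.0059, T=0.471, ωT=1.490951, cosh=2.333237, sinh=2.108078; start (x,ẋ)=(-0.106900, 0.046300) → end (x,ẋ)=(-0.210723, -0.565956)
phase 2: p=0.4598, T=0.443, ωT=1.402317, cosh=2.155316, sinh=1.909289; start (x,ẋ)=(-0.210723, -0.565956) → end (x,ẋ)=(-1.326749, -5.272360)

1 0.4710 -0.2107 -0.5660
2 0.9140 -1.3267 -5.2724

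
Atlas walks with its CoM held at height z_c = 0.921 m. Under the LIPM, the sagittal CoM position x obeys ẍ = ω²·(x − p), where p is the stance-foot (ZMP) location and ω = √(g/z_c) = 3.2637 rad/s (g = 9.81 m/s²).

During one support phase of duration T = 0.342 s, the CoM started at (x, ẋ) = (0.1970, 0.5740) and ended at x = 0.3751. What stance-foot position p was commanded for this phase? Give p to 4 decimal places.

p = 0.2862

ωT = 3.2637·0.342 = 1.116185; cosh(ωT) = 1.690356, sinh(ωT) = 1.362829
x(T) = p + (x₀−p)·cosh(ωT) + (ẋ₀/ω)·sinh(ωT) ⇒ p·(1 − cosh) = x(T) − x₀·cosh − (ẋ₀/ω)·sinh
numerator   = 0.3751 − (0.1970)·1.690356 − (0.5740/3.2637)·1.362829 = -0.197586
denominator = 1 − 1.690356 = -0.690356
p = -0.197586 / -0.690356 = 0.2862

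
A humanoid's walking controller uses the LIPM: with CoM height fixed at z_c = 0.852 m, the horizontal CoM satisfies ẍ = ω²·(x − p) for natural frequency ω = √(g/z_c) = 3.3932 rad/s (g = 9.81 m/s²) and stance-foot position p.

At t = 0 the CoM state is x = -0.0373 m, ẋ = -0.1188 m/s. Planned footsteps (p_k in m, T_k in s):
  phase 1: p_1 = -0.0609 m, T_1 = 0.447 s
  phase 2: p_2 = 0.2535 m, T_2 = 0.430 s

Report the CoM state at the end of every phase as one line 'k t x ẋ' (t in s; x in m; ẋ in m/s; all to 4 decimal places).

phase 1: p=-0.0609, T=0.447, ωT=1.516760, cosh=2.388429, sinh=2.169008; start (x,ẋ)=(-0.037300, -0.118800) → end (x,ẋ)=(-0.080473, -0.110052)
phase 2: p=0.2535, T=0.430, ωT=1.459076, cosh=2.267217, sinh=2.034766; start (x,ẋ)=(-0.080473, -0.110052) → end (x,ẋ)=(-0.569682, -2.555382)

1 0.4470 -0.0805 -0.1101
2 0.8770 -0.5697 -2.5554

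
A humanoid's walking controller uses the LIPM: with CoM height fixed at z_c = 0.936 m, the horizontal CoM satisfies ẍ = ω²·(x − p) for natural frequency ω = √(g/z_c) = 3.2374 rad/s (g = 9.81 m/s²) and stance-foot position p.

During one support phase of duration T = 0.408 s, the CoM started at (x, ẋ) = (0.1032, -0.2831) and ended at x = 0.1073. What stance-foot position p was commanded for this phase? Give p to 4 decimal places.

ωT = 3.2374·0.408 = 1.320859; cosh(ωT) = 2.006772, sinh(ωT) = 1.739867
x(T) = p + (x₀−p)·cosh(ωT) + (ẋ₀/ω)·sinh(ωT) ⇒ p·(1 − cosh) = x(T) − x₀·cosh − (ẋ₀/ω)·sinh
numerator   = 0.1073 − (0.1032)·2.006772 − (-0.2831/3.2374)·1.739867 = 0.052347
denominator = 1 − 2.006772 = -1.006772
p = 0.052347 / -1.006772 = -0.0520

p = -0.0520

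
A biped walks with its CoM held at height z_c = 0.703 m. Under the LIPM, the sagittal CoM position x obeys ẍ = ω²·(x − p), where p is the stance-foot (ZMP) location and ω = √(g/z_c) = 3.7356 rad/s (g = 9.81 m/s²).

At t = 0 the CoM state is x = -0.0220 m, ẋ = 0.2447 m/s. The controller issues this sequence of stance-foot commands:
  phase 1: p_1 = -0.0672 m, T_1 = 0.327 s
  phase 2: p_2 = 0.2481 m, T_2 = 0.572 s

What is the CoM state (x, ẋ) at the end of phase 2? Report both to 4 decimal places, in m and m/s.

x = 0.4844, ẋ = 1.0243

phase 1: p=-0.0672, T=0.327, ωT=1.221541, cosh=1.843594, sinh=1.548818; start (x,ẋ)=(-0.022000, 0.244700) → end (x,ẋ)=(0.117586, 0.712644)
phase 2: p=0.2481, T=0.572, ωT=2.136763, cosh=4.295004, sinh=4.176967; start (x,ẋ)=(0.117586, 0.712644) → end (x,ẋ)=(0.484384, 1.024330)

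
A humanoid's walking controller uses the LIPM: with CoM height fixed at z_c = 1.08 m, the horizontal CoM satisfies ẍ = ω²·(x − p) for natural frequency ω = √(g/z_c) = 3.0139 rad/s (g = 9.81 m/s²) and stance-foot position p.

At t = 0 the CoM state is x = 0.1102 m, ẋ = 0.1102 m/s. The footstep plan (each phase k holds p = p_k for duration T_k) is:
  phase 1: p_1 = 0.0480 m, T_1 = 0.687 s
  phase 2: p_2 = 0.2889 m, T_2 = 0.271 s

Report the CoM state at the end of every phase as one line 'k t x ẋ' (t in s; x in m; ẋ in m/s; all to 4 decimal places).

phase 1: p=0.0480, T=0.687, ωT=2.070549, cosh=4.027647, sinh=3.901530; start (x,ẋ)=(0.110200, 0.110200) → end (x,ẋ)=(0.441175, 1.175245)
phase 2: p=0.2889, T=0.271, ωT=0.816767, cosh=1.352514, sinh=0.910657; start (x,ẋ)=(0.441175, 1.175245) → end (x,ẋ)=(0.849957, 2.007474)

1 0.6870 0.4412 1.1752
2 0.9580 0.8500 2.0075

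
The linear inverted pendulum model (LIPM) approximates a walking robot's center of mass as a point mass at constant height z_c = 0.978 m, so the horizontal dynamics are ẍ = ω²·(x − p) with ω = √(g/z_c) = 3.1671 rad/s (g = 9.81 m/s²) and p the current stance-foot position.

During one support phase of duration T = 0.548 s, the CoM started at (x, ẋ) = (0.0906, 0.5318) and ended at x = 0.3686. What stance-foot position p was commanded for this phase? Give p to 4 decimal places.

p = 0.1859

ωT = 3.1671·0.548 = 1.735571; cosh(ωT) = 2.924232, sinh(ωT) = 2.747933
x(T) = p + (x₀−p)·cosh(ωT) + (ẋ₀/ω)·sinh(ωT) ⇒ p·(1 − cosh) = x(T) − x₀·cosh − (ẋ₀/ω)·sinh
numerator   = 0.3686 − (0.0906)·2.924232 − (0.5318/3.1671)·2.747933 = -0.357751
denominator = 1 − 2.924232 = -1.924232
p = -0.357751 / -1.924232 = 0.1859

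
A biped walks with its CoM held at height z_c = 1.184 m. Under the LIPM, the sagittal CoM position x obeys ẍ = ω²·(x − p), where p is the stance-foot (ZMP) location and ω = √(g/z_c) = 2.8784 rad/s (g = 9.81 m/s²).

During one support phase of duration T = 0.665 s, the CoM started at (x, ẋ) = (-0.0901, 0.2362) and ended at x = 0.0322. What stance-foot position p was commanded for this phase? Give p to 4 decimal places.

p = -0.0293

ωT = 2.8784·0.665 = 1.914136; cosh(ωT) = 3.464273, sinh(ωT) = 3.316804
x(T) = p + (x₀−p)·cosh(ωT) + (ẋ₀/ω)·sinh(ωT) ⇒ p·(1 − cosh) = x(T) − x₀·cosh − (ẋ₀/ω)·sinh
numerator   = 0.0322 − (-0.0901)·3.464273 − (0.2362/2.8784)·3.316804 = 0.072156
denominator = 1 − 3.464273 = -2.464273
p = 0.072156 / -2.464273 = -0.0293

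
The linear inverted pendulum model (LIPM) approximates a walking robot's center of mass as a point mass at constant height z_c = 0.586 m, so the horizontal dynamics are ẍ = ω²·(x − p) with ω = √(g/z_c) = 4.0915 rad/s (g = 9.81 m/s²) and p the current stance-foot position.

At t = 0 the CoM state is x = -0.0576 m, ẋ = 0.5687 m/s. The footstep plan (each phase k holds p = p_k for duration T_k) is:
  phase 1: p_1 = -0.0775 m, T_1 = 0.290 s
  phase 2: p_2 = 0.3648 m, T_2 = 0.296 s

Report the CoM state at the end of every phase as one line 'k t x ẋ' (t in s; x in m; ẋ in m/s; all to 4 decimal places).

phase 1: p=-0.0775, T=0.290, ωT=1.186535, cosh=1.790494, sinh=1.485217; start (x,ẋ)=(-0.057600, 0.568700) → end (x,ẋ)=(0.164569, 1.139182)
phase 2: p=0.3648, T=0.296, ωT=1.211084, cosh=1.827498, sinh=1.529624; start (x,ẋ)=(0.164569, 1.139182) → end (x,ẋ)=(0.424766, 0.828717)

1 0.2900 0.1646 1.1392
2 0.5860 0.4248 0.8287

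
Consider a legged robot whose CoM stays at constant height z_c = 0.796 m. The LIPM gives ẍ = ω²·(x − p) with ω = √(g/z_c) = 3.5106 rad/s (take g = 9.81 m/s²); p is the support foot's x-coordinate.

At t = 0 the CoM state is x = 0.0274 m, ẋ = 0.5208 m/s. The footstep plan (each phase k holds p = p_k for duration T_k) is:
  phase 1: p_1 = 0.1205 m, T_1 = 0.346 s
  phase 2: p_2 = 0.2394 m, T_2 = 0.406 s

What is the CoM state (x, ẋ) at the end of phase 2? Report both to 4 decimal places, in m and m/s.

x = 0.3563, ẋ = 0.5714

phase 1: p=0.1205, T=0.346, ωT=1.214668, cosh=1.832991, sinh=1.536183; start (x,ẋ)=(0.027400, 0.520800) → end (x,ẋ)=(0.177742, 0.452541)
phase 2: p=0.2394, T=0.406, ωT=1.425304, cosh=2.199778, sinh=1.959342; start (x,ẋ)=(0.177742, 0.452541) → end (x,ẋ)=(0.356340, 0.571379)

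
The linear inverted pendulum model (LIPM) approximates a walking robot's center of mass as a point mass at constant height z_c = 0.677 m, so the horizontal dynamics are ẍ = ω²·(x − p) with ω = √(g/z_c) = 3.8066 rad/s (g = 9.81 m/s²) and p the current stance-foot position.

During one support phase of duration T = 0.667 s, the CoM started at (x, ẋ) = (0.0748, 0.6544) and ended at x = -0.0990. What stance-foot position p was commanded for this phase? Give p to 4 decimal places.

ωT = 3.8066·0.667 = 2.539002; cosh(ωT) = 6.372985, sinh(ωT) = 6.294040
x(T) = p + (x₀−p)·cosh(ωT) + (ẋ₀/ω)·sinh(ωT) ⇒ p·(1 − cosh) = x(T) − x₀·cosh − (ẋ₀/ω)·sinh
numerator   = -0.0990 − (0.0748)·6.372985 − (0.6544/3.8066)·6.294040 = -1.657720
denominator = 1 − 6.372985 = -5.372985
p = -1.657720 / -5.372985 = 0.3085

p = 0.3085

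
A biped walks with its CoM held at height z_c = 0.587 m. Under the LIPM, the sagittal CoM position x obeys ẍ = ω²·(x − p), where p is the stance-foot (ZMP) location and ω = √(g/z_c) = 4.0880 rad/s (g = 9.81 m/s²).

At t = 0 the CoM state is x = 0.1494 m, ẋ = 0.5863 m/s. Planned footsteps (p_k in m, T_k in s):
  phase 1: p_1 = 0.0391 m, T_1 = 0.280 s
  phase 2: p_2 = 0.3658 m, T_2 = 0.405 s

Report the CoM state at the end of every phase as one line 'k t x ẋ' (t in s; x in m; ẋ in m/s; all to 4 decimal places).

1 0.2800 0.4323 1.6506
2 0.6850 1.5650 5.1655

phase 1: p=0.0391, T=0.280, ωT=1.144640, cosh=1.729824, sinh=1.411486; start (x,ẋ)=(0.149400, 0.586300) → end (x,ẋ)=(0.432335, 1.650644)
phase 2: p=0.3658, T=0.405, ωT=1.655640, cosh=2.713700, sinh=2.522730; start (x,ẋ)=(0.432335, 1.650644) → end (x,ẋ)=(1.564978, 5.165519)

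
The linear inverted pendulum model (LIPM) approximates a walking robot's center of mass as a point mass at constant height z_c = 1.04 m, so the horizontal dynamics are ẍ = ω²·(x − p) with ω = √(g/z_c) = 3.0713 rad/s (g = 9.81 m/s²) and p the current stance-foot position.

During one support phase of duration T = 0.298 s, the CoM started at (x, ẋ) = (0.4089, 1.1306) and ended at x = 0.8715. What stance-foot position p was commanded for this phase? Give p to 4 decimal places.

ωT = 3.0713·0.298 = 0.915247; cosh(ωT) = 1.448905, sinh(ωT) = 1.048488
x(T) = p + (x₀−p)·cosh(ωT) + (ẋ₀/ω)·sinh(ωT) ⇒ p·(1 − cosh) = x(T) − x₀·cosh − (ẋ₀/ω)·sinh
numerator   = 0.8715 − (0.4089)·1.448905 − (1.1306/3.0713)·1.048488 = -0.106924
denominator = 1 − 1.448905 = -0.448905
p = -0.106924 / -0.448905 = 0.2382

p = 0.2382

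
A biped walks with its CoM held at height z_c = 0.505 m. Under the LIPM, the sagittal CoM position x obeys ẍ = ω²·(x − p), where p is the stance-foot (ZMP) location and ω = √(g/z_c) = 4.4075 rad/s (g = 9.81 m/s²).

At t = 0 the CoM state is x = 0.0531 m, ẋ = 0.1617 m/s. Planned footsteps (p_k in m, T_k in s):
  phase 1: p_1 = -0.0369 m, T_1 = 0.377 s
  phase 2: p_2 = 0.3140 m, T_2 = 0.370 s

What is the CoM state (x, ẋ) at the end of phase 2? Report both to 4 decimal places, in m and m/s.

x = 1.0889, ẋ = 3.7094

phase 1: p=-0.0369, T=0.377, ωT=1.661627, cosh=2.728854, sinh=2.539024; start (x,ẋ)=(0.053100, 0.161700) → end (x,ẋ)=(0.301847, 1.448423)
phase 2: p=0.3140, T=0.370, ωT=1.630775, cosh=2.651805, sinh=2.456027; start (x,ẋ)=(0.301847, 1.448423) → end (x,ẋ)=(1.088889, 3.709381)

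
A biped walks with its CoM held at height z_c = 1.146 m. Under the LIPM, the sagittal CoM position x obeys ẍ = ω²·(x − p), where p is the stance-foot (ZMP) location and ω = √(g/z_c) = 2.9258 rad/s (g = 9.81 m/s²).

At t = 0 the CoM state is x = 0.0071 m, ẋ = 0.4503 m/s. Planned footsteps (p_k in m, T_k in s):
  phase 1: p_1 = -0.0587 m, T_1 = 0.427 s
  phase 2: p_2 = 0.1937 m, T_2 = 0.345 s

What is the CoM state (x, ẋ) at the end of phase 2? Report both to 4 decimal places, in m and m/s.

x = 0.8482, ẋ = 2.2110

phase 1: p=-0.0587, T=0.427, ωT=1.249317, cosh=1.887330, sinh=1.600629; start (x,ẋ)=(0.007100, 0.450300) → end (x,ẋ)=(0.311834, 1.158014)
phase 2: p=0.1937, T=0.345, ωT=1.009401, cosh=1.554197, sinh=1.189760; start (x,ẋ)=(0.311834, 1.158014) → end (x,ẋ)=(0.848203, 2.211005)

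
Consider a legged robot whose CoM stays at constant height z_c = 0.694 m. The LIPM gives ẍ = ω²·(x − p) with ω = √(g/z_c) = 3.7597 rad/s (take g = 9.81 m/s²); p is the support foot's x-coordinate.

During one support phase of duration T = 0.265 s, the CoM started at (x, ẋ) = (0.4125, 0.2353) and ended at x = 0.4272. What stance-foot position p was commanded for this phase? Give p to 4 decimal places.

p = 0.5211

ωT = 3.7597·0.265 = 0.996321; cosh(ωT) = 1.538767, sinh(ωT) = 1.169531
x(T) = p + (x₀−p)·cosh(ωT) + (ẋ₀/ω)·sinh(ωT) ⇒ p·(1 − cosh) = x(T) − x₀·cosh − (ẋ₀/ω)·sinh
numerator   = 0.4272 − (0.4125)·1.538767 − (0.2353/3.7597)·1.169531 = -0.280736
denominator = 1 − 1.538767 = -0.538767
p = -0.280736 / -0.538767 = 0.5211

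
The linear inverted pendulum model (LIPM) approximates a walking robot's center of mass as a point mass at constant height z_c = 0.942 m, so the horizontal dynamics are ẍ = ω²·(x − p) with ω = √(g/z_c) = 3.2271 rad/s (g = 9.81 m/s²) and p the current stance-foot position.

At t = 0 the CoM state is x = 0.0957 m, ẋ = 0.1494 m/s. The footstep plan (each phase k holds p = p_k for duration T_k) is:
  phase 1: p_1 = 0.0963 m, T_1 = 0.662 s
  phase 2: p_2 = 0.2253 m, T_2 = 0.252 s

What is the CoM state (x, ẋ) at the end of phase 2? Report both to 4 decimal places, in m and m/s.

phase 1: p=0.0963, T=0.662, ωT=2.136340, cosh=4.293237, sinh=4.175151; start (x,ẋ)=(0.095700, 0.149400) → end (x,ẋ)=(0.287014, 0.633325)
phase 2: p=0.2253, T=0.252, ωT=0.813229, cosh=1.349301, sinh=0.905877; start (x,ẋ)=(0.287014, 0.633325) → end (x,ẋ)=(0.486352, 1.034960)

x = 0.4864, ẋ = 1.0350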